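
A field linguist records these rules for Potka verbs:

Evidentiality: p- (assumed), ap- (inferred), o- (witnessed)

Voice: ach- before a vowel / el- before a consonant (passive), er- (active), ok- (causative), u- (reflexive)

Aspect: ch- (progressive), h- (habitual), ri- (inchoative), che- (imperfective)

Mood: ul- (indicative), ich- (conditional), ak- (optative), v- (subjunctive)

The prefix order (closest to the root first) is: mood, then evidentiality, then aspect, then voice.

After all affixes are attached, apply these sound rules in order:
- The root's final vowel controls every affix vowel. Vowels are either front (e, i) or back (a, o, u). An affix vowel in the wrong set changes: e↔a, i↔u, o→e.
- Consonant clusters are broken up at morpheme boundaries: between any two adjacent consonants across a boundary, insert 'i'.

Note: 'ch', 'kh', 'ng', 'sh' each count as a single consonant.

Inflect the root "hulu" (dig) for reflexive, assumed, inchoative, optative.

urupakihulu

Attach mood optative ak- → akhulu.
Attach evidentiality assumed p- → pakhulu.
Attach aspect inchoative ri- → ripakhulu.
Attach voice reflexive u- → uripakhulu.
Apply vowel harmony: uripakhulu → urupakhulu.
Apply epenthesis: urupakhulu → urupakihulu.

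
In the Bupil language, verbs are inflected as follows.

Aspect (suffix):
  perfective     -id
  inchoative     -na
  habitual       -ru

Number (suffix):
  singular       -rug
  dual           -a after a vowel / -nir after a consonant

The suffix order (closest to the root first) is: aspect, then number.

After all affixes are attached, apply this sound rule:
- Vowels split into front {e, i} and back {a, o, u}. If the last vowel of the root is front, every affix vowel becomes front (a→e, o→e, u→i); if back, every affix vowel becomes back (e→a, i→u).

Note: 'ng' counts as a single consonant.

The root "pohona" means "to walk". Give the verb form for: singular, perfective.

pohonaudrug

Attach aspect perfective -id → pohonaid.
Attach number singular -rug → pohonaidrug.
Apply vowel harmony: pohonaidrug → pohonaudrug.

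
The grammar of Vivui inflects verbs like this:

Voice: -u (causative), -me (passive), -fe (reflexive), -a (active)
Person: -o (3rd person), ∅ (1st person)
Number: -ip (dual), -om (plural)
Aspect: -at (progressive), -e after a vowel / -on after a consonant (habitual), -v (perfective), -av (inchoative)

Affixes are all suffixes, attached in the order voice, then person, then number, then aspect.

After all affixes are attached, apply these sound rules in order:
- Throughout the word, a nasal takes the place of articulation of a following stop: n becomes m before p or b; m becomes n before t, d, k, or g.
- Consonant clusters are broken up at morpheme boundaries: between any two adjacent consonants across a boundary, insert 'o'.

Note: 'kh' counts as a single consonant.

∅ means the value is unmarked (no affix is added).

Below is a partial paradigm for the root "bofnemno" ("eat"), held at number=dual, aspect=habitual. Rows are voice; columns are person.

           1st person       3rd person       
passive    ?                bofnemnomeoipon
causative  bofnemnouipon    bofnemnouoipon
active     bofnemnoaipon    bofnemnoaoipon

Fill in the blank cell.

bofnemnomeipon

Attach voice passive -me → bofnemnome.
person = 1st person: zero marking, form stays bofnemnome.
Attach number dual -ip → bofnemnomeip.
Attach aspect habitual -on (after consonant 'p') → bofnemnomeipon.
Nasal assimilation: no change.
Epenthesis: no change.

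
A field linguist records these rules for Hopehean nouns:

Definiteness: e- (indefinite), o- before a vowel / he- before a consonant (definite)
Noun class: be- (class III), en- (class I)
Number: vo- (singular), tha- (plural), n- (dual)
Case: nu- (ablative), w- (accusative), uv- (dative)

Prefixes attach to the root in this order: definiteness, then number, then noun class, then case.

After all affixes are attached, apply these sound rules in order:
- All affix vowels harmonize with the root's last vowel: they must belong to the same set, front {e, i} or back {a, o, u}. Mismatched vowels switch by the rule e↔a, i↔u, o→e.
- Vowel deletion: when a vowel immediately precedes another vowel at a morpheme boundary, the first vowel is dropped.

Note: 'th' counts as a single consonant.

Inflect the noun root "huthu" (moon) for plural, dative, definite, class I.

Attach definiteness definite he- (before consonant 'h') → hehuthu.
Attach number plural tha- → thahehuthu.
Attach noun class class I en- → enthahehuthu.
Attach case dative uv- → uventhahehuthu.
Apply vowel harmony: uventhahehuthu → uvanthahahuthu.
Vowel deletion: no change.

uvanthahahuthu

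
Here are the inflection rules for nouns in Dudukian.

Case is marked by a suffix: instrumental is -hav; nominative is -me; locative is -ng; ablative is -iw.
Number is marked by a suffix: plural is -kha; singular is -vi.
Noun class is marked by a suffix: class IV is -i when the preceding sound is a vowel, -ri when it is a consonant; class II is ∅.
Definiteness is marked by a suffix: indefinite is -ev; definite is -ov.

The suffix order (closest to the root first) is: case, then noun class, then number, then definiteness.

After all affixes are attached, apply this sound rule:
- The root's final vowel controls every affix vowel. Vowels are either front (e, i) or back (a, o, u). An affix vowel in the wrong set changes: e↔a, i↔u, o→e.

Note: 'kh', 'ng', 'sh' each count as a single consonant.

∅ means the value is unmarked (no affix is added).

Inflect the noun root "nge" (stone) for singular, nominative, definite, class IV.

Attach case nominative -me → ngeme.
Attach noun class class IV -i (after vowel 'e') → ngemei.
Attach number singular -vi → ngemeivi.
Attach definiteness definite -ov → ngemeiviov.
Apply vowel harmony: ngemeiviov → ngemeiviev.

ngemeiviev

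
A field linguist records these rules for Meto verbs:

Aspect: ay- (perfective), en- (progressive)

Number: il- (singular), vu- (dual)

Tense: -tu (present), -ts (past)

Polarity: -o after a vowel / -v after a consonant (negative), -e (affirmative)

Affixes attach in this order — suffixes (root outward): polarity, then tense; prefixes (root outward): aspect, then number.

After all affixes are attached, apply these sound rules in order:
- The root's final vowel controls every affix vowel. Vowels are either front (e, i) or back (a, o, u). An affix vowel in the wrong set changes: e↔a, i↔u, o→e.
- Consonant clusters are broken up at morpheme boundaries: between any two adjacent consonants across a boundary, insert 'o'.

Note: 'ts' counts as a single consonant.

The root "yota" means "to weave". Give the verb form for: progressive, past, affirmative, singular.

Attach polarity affirmative -e → yotae.
Attach aspect progressive en- → enyotae.
Attach number singular il- → ilenyotae.
Attach tense past -ts → ilenyotaets.
Apply vowel harmony: ilenyotaets → ulanyotaats.
Apply epenthesis: ulanyotaats → ulanoyotaats.

ulanoyotaats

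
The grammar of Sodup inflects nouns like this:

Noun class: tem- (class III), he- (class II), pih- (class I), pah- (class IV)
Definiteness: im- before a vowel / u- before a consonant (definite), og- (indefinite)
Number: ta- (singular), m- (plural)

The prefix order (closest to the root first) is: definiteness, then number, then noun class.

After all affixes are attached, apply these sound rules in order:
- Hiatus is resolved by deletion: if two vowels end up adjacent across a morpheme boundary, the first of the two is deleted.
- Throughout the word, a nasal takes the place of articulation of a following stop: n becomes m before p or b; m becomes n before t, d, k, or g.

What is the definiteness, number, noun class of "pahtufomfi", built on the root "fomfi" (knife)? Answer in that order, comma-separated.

Segment: pah-ta-u-fomfi.
definiteness: im/u- → definite.
number: ta- → singular.
noun class: pah- → class IV.

definite, singular, class IV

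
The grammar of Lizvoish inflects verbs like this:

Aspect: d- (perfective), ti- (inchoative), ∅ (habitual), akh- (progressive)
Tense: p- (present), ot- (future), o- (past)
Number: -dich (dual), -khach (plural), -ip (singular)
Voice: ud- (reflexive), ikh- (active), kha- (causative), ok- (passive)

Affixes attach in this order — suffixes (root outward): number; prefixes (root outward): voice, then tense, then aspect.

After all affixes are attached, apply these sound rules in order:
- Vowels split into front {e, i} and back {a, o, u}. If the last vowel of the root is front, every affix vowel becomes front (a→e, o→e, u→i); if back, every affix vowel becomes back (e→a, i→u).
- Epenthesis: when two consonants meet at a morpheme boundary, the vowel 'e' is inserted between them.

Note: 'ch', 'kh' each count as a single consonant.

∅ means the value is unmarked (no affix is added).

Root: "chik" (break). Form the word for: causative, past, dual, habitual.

Attach number dual -dich → chikdich.
Attach voice causative kha- → khachikdich.
Attach tense past o- → okhachikdich.
aspect = habitual: zero marking, form stays okhachikdich.
Apply vowel harmony: okhachikdich → ekhechikdich.
Apply epenthesis: ekhechikdich → ekhechikedich.

ekhechikedich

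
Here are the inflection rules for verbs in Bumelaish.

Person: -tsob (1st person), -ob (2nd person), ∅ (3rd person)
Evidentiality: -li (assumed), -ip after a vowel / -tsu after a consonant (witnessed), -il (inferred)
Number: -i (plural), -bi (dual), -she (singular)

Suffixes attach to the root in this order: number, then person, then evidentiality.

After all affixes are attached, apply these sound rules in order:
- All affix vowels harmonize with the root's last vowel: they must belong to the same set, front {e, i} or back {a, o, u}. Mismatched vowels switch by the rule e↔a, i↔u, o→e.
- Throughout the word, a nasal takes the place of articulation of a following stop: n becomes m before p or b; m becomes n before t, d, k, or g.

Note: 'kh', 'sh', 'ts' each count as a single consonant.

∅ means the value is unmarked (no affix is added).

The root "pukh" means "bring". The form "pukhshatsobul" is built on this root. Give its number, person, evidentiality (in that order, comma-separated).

Segment: pukh-she-tsob-il.
number: -she → singular.
person: -tsob → 1st person.
evidentiality: -il → inferred.

singular, 1st person, inferred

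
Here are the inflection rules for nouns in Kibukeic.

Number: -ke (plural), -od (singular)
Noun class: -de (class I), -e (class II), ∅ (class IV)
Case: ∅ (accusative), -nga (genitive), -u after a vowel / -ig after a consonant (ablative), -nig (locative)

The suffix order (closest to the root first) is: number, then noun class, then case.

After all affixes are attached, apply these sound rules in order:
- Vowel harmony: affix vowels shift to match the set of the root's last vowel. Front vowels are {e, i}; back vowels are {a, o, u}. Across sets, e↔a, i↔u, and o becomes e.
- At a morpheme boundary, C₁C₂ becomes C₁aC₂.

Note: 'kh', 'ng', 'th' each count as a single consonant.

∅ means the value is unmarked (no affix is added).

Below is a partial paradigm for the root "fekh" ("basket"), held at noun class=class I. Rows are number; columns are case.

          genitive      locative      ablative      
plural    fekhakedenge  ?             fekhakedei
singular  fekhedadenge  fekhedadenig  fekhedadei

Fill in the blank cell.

fekhakedenig

Attach number plural -ke → fekhke.
Attach noun class class I -de → fekhkede.
Attach case locative -nig → fekhkedenig.
Vowel harmony: no change.
Apply epenthesis: fekhkedenig → fekhakedenig.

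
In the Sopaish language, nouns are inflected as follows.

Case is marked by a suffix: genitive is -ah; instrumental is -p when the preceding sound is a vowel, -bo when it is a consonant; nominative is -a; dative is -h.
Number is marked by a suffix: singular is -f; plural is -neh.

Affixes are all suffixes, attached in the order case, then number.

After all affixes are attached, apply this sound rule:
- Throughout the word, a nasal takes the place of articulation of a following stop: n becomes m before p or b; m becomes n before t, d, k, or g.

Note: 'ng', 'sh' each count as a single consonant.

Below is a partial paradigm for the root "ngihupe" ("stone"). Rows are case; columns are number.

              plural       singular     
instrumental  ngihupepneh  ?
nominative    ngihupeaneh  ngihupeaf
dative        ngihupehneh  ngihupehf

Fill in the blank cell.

ngihupepf

Attach case instrumental -p (after vowel 'e') → ngihupep.
Attach number singular -f → ngihupepf.
Nasal assimilation: no change.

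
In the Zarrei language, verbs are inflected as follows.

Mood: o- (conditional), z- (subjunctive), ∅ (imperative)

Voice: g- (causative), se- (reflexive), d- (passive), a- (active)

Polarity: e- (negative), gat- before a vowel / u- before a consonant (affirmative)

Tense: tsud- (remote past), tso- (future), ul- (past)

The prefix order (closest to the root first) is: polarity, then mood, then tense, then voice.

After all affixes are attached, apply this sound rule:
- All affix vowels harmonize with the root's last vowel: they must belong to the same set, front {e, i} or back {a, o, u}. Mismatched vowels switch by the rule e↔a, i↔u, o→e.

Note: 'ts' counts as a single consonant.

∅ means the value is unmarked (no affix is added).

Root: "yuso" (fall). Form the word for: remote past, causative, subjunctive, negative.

gtsudzayuso

Attach polarity negative e- → eyuso.
Attach mood subjunctive z- → zeyuso.
Attach tense remote past tsud- → tsudzeyuso.
Attach voice causative g- → gtsudzeyuso.
Apply vowel harmony: gtsudzeyuso → gtsudzayuso.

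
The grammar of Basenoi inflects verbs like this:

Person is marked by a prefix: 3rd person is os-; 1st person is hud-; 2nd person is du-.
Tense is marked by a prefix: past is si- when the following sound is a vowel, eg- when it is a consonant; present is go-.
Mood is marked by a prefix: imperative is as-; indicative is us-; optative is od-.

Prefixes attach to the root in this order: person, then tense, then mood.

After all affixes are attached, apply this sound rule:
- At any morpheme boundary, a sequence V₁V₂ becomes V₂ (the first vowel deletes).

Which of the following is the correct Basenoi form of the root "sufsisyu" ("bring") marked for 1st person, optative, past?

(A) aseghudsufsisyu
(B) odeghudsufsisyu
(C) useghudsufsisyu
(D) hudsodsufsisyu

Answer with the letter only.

B

Attach person 1st person hud- → hudsufsisyu.
Attach tense past eg- (before consonant 'h') → eghudsufsisyu.
Attach mood optative od- → odeghudsufsisyu.
Vowel deletion: no change.
So the correct form is odeghudsufsisyu, option (B).
(D) hudsodsufsisyu is wrong: it has the affixes in the wrong order.
(C) useghudsufsisyu is wrong: it uses indicative instead of optative for mood.
(A) aseghudsufsisyu is wrong: it uses imperative instead of optative for mood.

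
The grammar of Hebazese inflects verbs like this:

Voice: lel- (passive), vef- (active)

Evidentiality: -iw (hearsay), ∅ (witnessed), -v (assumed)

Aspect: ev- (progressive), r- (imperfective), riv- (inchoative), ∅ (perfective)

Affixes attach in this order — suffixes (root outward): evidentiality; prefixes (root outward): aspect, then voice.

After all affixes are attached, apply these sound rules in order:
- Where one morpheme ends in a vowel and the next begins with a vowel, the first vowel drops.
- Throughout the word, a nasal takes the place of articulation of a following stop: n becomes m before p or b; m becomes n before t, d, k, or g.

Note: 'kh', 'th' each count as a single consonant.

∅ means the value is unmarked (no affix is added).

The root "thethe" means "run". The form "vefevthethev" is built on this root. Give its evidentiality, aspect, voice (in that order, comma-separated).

assumed, progressive, active

Segment: vef-ev-thethe-v.
evidentiality: -v → assumed.
aspect: ev- → progressive.
voice: vef- → active.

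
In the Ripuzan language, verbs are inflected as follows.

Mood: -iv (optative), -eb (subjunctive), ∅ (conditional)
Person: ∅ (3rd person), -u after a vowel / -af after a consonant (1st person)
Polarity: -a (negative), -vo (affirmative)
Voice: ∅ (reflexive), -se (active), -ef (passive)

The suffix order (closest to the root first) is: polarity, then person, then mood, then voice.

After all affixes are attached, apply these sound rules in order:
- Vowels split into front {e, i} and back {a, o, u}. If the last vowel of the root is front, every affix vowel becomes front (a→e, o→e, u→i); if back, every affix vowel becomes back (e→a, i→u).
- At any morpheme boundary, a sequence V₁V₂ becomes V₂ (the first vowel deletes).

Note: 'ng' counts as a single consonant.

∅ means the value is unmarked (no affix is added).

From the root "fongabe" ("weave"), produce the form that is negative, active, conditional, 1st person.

Attach polarity negative -a → fongabea.
Attach person 1st person -u (after vowel 'a') → fongabeau.
mood = conditional: zero marking, form stays fongabeau.
Attach voice active -se → fongabeause.
Apply vowel harmony: fongabeause → fongabeeise.
Apply vowel deletion: fongabeeise → fongabise.

fongabise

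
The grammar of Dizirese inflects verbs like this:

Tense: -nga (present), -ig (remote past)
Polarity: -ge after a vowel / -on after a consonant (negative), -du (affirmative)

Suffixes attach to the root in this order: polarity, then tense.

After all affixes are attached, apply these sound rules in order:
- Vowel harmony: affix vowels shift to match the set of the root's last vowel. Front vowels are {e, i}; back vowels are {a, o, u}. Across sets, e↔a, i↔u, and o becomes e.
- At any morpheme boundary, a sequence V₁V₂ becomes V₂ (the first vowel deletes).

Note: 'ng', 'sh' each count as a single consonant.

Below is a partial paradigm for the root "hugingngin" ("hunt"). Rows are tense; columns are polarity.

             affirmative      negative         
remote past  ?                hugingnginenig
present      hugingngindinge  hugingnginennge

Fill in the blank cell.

hugingngindig

Attach polarity affirmative -du → hugingngindu.
Attach tense remote past -ig → hugingnginduig.
Apply vowel harmony: hugingnginduig → hugingngindiig.
Apply vowel deletion: hugingngindiig → hugingngindig.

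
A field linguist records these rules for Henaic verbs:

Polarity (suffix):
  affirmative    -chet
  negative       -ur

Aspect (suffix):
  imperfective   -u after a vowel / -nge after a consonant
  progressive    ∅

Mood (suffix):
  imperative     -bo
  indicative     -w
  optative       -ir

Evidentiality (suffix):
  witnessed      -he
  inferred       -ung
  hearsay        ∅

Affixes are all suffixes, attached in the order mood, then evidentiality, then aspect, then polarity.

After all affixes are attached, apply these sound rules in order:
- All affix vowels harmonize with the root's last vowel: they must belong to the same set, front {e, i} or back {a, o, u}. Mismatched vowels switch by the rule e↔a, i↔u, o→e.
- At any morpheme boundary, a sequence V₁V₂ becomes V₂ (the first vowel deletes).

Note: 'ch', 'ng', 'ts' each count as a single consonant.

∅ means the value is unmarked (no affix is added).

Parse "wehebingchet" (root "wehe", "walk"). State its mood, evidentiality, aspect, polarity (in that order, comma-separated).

imperative, inferred, progressive, affirmative

Segment: wehe-bo-ung-chet.
mood: -bo → imperative.
evidentiality: -ung → inferred.
aspect: ∅ → progressive.
polarity: -chet → affirmative.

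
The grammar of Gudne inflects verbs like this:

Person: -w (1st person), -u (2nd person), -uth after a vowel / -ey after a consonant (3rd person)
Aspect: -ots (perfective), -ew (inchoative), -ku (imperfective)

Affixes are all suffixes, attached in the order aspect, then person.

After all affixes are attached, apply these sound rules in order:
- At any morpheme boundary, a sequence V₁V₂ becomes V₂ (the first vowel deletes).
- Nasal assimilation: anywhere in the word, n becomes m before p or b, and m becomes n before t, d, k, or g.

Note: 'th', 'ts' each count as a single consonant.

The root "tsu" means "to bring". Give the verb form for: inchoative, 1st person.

tseww

Attach aspect inchoative -ew → tsuew.
Attach person 1st person -w → tsueww.
Apply vowel deletion: tsueww → tseww.
Nasal assimilation: no change.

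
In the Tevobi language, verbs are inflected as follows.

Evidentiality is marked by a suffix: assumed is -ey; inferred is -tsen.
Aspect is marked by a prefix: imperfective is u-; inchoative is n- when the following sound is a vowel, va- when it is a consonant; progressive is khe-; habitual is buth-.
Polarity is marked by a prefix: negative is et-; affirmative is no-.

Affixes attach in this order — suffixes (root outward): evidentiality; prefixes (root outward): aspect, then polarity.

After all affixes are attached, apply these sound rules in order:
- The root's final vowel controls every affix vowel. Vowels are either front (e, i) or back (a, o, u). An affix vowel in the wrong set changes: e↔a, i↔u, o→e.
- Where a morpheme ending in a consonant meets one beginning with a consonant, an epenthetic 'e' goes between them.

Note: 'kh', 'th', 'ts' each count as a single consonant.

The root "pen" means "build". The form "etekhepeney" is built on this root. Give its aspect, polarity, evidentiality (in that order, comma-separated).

Segment: et-khe-pen-ey.
aspect: khe- → progressive.
polarity: et- → negative.
evidentiality: -ey → assumed.

progressive, negative, assumed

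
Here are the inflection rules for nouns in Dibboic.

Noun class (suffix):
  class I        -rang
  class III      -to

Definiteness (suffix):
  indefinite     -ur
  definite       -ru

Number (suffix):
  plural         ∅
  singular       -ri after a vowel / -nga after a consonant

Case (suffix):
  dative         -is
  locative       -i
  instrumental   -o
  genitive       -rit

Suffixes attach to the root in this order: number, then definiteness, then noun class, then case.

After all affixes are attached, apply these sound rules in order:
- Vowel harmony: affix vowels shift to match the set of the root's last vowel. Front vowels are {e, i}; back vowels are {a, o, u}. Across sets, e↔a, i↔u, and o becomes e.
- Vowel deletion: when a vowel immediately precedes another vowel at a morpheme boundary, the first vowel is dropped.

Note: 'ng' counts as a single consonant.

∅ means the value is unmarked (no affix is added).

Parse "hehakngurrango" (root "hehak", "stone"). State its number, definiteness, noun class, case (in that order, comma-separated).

singular, indefinite, class I, instrumental

Segment: hehak-nga-ur-rang-o.
number: -ri/nga → singular.
definiteness: -ur → indefinite.
noun class: -rang → class I.
case: -o → instrumental.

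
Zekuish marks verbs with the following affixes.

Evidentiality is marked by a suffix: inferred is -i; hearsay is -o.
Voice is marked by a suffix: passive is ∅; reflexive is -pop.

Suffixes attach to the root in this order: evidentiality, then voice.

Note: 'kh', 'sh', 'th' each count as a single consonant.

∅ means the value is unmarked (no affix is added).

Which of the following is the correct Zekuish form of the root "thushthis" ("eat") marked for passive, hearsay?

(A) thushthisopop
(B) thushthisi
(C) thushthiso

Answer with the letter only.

Attach evidentiality hearsay -o → thushthiso.
voice = passive: zero marking, form stays thushthiso.
So the correct form is thushthiso, option (C).
(A) thushthisopop is wrong: it uses reflexive instead of passive for voice.
(B) thushthisi is wrong: it uses inferred instead of hearsay for evidentiality.

C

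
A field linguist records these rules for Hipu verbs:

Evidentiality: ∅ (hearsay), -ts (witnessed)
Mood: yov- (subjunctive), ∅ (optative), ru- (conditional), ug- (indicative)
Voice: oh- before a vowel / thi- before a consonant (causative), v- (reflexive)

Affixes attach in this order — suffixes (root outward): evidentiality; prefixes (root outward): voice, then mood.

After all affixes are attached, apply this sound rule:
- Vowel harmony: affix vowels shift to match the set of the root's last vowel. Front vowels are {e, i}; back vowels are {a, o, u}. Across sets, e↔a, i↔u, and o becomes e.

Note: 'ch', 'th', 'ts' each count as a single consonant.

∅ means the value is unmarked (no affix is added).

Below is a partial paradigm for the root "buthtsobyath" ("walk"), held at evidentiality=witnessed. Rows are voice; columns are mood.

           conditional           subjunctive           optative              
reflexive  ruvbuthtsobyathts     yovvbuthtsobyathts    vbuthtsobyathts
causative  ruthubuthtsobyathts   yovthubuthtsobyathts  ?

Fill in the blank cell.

thubuthtsobyathts

Attach voice causative thi- (before consonant 'b') → thibuthtsobyath.
Attach evidentiality witnessed -ts → thibuthtsobyathts.
mood = optative: zero marking, form stays thibuthtsobyathts.
Apply vowel harmony: thibuthtsobyathts → thubuthtsobyathts.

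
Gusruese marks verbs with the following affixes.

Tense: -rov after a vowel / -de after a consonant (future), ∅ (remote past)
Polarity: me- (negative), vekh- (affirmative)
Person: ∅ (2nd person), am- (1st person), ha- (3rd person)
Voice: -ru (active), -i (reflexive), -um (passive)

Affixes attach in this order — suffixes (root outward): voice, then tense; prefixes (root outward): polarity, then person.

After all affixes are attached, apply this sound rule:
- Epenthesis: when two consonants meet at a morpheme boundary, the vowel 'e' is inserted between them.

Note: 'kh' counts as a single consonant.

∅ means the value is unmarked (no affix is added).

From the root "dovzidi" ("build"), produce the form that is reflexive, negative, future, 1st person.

Attach voice reflexive -i → dovzidii.
Attach polarity negative me- → medovzidii.
Attach tense future -rov (after vowel 'i') → medovzidiirov.
Attach person 1st person am- → ammedovzidiirov.
Apply epenthesis: ammedovzidiirov → amemedovzidiirov.

amemedovzidiirov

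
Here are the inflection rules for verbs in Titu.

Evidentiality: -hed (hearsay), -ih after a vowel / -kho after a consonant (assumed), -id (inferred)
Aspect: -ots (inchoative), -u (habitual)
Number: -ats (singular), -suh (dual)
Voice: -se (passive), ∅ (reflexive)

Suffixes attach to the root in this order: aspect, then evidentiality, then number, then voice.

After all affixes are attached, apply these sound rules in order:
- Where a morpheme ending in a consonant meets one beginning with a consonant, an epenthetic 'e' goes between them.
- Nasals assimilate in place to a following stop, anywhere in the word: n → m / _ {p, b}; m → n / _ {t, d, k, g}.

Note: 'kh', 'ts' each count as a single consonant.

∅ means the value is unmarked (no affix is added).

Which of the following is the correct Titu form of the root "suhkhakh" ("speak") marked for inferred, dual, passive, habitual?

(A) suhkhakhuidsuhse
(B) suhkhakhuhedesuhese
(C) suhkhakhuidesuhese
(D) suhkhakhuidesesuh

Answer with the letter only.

C

Attach aspect habitual -u → suhkhakhu.
Attach evidentiality inferred -id → suhkhakhuid.
Attach number dual -suh → suhkhakhuidsuh.
Attach voice passive -se → suhkhakhuidsuhse.
Apply epenthesis: suhkhakhuidsuhse → suhkhakhuidesuhese.
Nasal assimilation: no change.
So the correct form is suhkhakhuidesuhese, option (C).
(B) suhkhakhuhedesuhese is wrong: it uses hearsay instead of inferred for evidentiality.
(A) suhkhakhuidsuhse is wrong: it fails to apply the sound rule(s).
(D) suhkhakhuidesesuh is wrong: it has the affixes in the wrong order.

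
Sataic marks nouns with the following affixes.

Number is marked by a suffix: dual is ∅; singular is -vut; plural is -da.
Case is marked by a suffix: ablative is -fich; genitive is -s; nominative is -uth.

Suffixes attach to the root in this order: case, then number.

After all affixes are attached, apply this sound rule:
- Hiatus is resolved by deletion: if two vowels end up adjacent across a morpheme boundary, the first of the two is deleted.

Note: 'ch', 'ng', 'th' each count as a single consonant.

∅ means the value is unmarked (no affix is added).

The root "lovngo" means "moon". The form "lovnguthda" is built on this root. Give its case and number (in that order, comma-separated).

Segment: lovngo-uth-da.
case: -uth → nominative.
number: -da → plural.

nominative, plural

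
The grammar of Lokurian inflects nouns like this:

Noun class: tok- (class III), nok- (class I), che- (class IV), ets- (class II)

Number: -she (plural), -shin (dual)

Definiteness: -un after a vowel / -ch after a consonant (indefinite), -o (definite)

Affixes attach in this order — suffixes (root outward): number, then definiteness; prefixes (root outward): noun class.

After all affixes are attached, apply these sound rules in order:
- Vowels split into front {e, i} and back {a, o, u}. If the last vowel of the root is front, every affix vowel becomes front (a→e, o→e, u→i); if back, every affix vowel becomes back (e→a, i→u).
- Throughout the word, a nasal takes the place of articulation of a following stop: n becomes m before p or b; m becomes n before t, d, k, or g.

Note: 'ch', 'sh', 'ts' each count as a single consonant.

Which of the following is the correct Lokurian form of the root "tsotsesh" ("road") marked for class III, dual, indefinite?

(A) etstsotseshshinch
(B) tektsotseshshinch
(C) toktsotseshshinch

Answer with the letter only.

B

Attach noun class class III tok- → toktsotsesh.
Attach number dual -shin → toktsotseshshin.
Attach definiteness indefinite -ch (after consonant 'n') → toktsotseshshinch.
Apply vowel harmony: toktsotseshshinch → tektsotseshshinch.
Nasal assimilation: no change.
So the correct form is tektsotseshshinch, option (B).
(A) etstsotseshshinch is wrong: it uses class II instead of class III for noun class.
(C) toktsotseshshinch is wrong: it fails to apply the sound rule(s).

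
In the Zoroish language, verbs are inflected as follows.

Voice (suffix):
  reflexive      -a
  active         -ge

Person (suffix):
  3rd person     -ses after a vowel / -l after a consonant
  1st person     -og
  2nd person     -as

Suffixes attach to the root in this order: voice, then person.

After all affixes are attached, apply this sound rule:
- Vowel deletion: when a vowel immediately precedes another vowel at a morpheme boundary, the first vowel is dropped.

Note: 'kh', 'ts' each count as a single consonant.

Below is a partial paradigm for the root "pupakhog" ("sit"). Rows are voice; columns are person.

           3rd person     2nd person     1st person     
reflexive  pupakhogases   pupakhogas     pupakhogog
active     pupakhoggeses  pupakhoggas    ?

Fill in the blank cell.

Attach voice active -ge → pupakhogge.
Attach person 1st person -og → pupakhoggeog.
Apply vowel deletion: pupakhoggeog → pupakhoggog.

pupakhoggog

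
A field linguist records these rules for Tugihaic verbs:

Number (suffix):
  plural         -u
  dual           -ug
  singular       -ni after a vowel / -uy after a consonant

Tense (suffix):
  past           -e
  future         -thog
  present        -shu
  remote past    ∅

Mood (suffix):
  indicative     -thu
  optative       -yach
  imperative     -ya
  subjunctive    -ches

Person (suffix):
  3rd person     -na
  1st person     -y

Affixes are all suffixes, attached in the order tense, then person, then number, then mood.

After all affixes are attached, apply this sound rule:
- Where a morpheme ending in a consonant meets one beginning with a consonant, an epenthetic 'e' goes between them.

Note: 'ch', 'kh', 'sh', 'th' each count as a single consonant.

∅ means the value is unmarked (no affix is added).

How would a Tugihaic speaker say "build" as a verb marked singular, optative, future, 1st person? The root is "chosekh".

Attach tense future -thog → chosekhthog.
Attach person 1st person -y → chosekhthogy.
Attach number singular -uy (after consonant 'y') → chosekhthogyuy.
Attach mood optative -yach → chosekhthogyuyyach.
Apply epenthesis: chosekhthogyuyyach → chosekhethogeyuyeyach.

chosekhethogeyuyeyach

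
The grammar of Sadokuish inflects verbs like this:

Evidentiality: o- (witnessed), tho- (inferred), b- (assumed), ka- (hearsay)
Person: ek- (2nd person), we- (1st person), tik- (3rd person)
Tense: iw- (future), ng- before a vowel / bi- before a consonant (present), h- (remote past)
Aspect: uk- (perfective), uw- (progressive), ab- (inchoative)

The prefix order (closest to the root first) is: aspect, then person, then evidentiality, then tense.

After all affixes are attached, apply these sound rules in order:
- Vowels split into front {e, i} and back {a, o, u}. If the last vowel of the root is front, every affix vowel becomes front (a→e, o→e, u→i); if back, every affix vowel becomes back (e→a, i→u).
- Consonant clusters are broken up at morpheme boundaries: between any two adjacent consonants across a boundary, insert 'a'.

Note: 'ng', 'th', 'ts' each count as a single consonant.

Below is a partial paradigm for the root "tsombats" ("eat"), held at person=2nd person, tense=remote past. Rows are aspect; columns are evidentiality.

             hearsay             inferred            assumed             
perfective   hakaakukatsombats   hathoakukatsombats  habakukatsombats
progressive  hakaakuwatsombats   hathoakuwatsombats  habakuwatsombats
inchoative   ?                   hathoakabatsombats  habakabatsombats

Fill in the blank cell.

Attach aspect inchoative ab- → abtsombats.
Attach person 2nd person ek- → ekabtsombats.
Attach evidentiality hearsay ka- → kaekabtsombats.
Attach tense remote past h- → hkaekabtsombats.
Apply vowel harmony: hkaekabtsombats → hkaakabtsombats.
Apply epenthesis: hkaakabtsombats → hakaakabatsombats.

hakaakabatsombats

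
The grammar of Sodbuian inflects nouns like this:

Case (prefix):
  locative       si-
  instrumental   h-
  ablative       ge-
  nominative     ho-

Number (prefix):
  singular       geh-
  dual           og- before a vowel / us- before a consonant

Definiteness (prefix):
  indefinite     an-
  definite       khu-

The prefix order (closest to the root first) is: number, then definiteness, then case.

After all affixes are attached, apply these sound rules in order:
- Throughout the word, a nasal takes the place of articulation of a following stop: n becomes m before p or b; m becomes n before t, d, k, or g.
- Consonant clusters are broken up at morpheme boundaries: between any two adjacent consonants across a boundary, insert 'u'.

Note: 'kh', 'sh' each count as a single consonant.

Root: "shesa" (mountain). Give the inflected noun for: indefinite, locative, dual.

Attach number dual us- (before consonant 'sh') → usshesa.
Attach definiteness indefinite an- → anusshesa.
Attach case locative si- → sianusshesa.
Nasal assimilation: no change.
Apply epenthesis: sianusshesa → sianusushesa.

sianusushesa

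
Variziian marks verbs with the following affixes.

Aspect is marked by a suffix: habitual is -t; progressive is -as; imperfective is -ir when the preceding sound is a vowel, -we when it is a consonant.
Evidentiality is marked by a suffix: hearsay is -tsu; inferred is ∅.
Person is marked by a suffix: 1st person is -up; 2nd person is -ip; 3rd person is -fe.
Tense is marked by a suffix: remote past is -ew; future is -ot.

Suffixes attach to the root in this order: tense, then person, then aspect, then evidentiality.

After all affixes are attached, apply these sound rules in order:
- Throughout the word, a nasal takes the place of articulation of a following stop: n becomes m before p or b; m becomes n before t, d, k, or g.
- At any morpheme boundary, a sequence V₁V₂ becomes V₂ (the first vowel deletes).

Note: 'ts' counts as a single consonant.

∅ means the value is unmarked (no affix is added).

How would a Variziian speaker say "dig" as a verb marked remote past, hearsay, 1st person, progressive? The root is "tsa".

tsewupastsu

Attach tense remote past -ew → tsaew.
Attach person 1st person -up → tsaewup.
Attach aspect progressive -as → tsaewupas.
Attach evidentiality hearsay -tsu → tsaewupastsu.
Nasal assimilation: no change.
Apply vowel deletion: tsaewupastsu → tsewupastsu.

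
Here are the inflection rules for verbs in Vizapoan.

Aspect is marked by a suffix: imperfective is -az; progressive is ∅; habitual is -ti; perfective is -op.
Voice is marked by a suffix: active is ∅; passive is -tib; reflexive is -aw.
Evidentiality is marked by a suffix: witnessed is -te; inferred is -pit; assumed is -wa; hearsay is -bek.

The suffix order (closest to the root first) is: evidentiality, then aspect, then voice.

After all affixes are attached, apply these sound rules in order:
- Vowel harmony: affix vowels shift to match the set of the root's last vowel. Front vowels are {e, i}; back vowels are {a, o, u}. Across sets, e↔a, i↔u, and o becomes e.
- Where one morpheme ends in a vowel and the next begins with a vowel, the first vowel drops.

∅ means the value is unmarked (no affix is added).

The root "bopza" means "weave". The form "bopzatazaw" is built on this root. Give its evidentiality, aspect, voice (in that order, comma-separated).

witnessed, imperfective, reflexive

Segment: bopza-te-az-aw.
evidentiality: -te → witnessed.
aspect: -az → imperfective.
voice: -aw → reflexive.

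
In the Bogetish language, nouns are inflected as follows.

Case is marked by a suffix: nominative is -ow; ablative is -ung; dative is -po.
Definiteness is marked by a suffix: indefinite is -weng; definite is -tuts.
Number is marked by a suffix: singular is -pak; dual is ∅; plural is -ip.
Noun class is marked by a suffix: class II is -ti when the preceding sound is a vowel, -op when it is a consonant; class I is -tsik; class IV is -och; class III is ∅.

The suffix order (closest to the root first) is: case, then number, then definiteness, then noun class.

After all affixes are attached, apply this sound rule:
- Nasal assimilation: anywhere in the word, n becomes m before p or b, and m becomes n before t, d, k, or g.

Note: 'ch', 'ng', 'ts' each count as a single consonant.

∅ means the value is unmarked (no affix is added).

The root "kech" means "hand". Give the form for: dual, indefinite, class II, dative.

Attach case dative -po → kechpo.
number = dual: zero marking, form stays kechpo.
Attach definiteness indefinite -weng → kechpoweng.
Attach noun class class II -op (after consonant 'ng') → kechpowengop.
Nasal assimilation: no change.

kechpowengop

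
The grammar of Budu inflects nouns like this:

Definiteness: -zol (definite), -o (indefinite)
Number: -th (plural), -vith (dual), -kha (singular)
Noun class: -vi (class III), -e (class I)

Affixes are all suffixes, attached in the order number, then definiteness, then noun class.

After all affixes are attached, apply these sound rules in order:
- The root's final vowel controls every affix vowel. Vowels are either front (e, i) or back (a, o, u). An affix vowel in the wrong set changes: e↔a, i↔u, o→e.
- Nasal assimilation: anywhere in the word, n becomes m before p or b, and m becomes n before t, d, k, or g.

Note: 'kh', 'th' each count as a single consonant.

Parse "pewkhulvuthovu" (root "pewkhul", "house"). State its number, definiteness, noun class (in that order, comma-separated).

dual, indefinite, class III

Segment: pewkhul-vith-o-vi.
number: -vith → dual.
definiteness: -o → indefinite.
noun class: -vi → class III.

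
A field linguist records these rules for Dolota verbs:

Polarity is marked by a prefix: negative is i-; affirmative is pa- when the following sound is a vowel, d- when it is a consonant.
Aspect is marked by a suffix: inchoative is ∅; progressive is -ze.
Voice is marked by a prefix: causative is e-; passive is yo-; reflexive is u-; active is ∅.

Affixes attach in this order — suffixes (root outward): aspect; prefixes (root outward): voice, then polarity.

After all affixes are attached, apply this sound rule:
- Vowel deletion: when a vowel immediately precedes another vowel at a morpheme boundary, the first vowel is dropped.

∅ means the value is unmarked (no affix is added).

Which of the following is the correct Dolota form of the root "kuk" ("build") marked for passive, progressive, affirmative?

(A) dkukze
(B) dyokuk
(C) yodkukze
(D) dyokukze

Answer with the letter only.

D

Attach voice passive yo- → yokuk.
Attach polarity affirmative d- (before consonant 'y') → dyokuk.
Attach aspect progressive -ze → dyokukze.
Vowel deletion: no change.
So the correct form is dyokukze, option (D).
(B) dyokuk is wrong: it uses inchoative instead of progressive for aspect.
(A) dkukze is wrong: it uses active instead of passive for voice.
(C) yodkukze is wrong: it has the affixes in the wrong order.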